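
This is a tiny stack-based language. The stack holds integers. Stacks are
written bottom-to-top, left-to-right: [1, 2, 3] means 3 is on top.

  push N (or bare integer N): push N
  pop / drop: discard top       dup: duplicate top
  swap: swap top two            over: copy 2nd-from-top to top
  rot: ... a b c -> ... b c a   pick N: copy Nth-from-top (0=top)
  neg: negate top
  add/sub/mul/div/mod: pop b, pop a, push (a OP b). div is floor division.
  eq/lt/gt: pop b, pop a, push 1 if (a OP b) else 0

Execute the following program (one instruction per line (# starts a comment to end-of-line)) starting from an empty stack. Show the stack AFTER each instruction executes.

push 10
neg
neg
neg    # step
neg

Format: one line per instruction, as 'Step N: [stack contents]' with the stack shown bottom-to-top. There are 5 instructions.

Step 1: [10]
Step 2: [-10]
Step 3: [10]
Step 4: [-10]
Step 5: [10]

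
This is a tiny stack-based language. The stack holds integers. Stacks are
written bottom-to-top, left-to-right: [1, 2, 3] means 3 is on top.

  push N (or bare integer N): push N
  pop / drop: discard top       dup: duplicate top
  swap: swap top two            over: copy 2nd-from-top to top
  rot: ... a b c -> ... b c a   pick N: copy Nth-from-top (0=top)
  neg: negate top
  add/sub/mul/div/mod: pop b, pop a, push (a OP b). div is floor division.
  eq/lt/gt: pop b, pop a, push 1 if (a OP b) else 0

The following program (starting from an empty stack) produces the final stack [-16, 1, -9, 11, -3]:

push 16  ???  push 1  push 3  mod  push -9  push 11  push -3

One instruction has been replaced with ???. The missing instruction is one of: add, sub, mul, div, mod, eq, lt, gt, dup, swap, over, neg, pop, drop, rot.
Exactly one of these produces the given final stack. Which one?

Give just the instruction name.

Stack before ???: [16]
Stack after ???:  [-16]
The instruction that transforms [16] -> [-16] is: neg

Answer: neg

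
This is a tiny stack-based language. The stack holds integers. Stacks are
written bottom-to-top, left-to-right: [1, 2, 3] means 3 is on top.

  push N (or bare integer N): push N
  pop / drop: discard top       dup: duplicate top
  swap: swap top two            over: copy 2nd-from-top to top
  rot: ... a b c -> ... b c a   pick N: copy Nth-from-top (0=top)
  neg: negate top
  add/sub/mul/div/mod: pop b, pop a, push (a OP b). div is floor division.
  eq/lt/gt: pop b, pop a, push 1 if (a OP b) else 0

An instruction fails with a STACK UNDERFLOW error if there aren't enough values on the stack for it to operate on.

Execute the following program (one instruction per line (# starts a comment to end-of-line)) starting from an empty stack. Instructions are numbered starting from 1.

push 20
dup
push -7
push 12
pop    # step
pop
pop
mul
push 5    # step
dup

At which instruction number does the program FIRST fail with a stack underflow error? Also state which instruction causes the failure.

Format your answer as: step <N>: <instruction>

Answer: step 8: mul

Derivation:
Step 1 ('push 20'): stack = [20], depth = 1
Step 2 ('dup'): stack = [20, 20], depth = 2
Step 3 ('push -7'): stack = [20, 20, -7], depth = 3
Step 4 ('push 12'): stack = [20, 20, -7, 12], depth = 4
Step 5 ('pop'): stack = [20, 20, -7], depth = 3
Step 6 ('pop'): stack = [20, 20], depth = 2
Step 7 ('pop'): stack = [20], depth = 1
Step 8 ('mul'): needs 2 value(s) but depth is 1 — STACK UNDERFLOW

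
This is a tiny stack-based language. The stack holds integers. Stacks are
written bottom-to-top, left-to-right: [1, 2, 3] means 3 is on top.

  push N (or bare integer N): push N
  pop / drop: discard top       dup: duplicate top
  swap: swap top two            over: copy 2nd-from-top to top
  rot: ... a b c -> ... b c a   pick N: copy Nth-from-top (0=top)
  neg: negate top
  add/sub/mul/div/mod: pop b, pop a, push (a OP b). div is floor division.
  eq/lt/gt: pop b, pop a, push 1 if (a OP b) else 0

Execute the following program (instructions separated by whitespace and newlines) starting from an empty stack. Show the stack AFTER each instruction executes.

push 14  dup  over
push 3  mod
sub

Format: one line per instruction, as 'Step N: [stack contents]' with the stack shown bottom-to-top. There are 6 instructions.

Step 1: [14]
Step 2: [14, 14]
Step 3: [14, 14, 14]
Step 4: [14, 14, 14, 3]
Step 5: [14, 14, 2]
Step 6: [14, 12]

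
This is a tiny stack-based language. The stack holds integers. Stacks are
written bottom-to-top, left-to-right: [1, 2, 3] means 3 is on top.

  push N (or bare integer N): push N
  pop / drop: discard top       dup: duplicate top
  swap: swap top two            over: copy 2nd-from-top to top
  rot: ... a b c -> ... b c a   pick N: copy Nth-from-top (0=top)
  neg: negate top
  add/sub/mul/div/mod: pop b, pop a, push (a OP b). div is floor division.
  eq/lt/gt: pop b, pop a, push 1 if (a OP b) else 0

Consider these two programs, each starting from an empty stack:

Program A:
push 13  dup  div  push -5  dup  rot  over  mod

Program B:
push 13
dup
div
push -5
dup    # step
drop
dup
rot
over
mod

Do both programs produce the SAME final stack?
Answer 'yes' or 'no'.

Answer: yes

Derivation:
Program A trace:
  After 'push 13': [13]
  After 'dup': [13, 13]
  After 'div': [1]
  After 'push -5': [1, -5]
  After 'dup': [1, -5, -5]
  After 'rot': [-5, -5, 1]
  After 'over': [-5, -5, 1, -5]
  After 'mod': [-5, -5, -4]
Program A final stack: [-5, -5, -4]

Program B trace:
  After 'push 13': [13]
  After 'dup': [13, 13]
  After 'div': [1]
  After 'push -5': [1, -5]
  After 'dup': [1, -5, -5]
  After 'drop': [1, -5]
  After 'dup': [1, -5, -5]
  After 'rot': [-5, -5, 1]
  After 'over': [-5, -5, 1, -5]
  After 'mod': [-5, -5, -4]
Program B final stack: [-5, -5, -4]
Same: yes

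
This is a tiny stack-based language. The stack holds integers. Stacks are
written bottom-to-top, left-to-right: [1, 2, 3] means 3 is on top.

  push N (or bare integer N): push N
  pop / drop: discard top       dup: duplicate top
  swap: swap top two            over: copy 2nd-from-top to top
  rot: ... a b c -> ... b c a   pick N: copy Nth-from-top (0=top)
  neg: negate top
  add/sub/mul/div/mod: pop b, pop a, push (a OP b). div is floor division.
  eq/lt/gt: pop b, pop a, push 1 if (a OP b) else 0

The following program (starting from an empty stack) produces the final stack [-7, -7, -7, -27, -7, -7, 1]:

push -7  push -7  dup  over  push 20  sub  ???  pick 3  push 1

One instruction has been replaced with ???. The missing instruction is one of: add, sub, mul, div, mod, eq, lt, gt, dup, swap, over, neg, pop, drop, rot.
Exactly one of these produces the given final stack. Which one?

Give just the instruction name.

Stack before ???: [-7, -7, -7, -27]
Stack after ???:  [-7, -7, -7, -27, -7]
The instruction that transforms [-7, -7, -7, -27] -> [-7, -7, -7, -27, -7] is: over

Answer: over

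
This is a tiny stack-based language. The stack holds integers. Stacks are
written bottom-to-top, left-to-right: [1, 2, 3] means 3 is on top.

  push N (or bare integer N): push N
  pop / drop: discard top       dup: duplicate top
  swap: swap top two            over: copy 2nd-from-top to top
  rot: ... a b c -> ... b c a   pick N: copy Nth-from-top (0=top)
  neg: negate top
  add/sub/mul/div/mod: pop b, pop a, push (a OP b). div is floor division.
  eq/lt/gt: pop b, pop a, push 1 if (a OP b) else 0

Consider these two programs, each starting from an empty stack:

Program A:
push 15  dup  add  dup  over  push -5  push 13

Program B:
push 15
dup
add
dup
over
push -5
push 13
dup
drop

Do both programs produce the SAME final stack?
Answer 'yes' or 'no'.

Program A trace:
  After 'push 15': [15]
  After 'dup': [15, 15]
  After 'add': [30]
  After 'dup': [30, 30]
  After 'over': [30, 30, 30]
  After 'push -5': [30, 30, 30, -5]
  After 'push 13': [30, 30, 30, -5, 13]
Program A final stack: [30, 30, 30, -5, 13]

Program B trace:
  After 'push 15': [15]
  After 'dup': [15, 15]
  After 'add': [30]
  After 'dup': [30, 30]
  After 'over': [30, 30, 30]
  After 'push -5': [30, 30, 30, -5]
  After 'push 13': [30, 30, 30, -5, 13]
  After 'dup': [30, 30, 30, -5, 13, 13]
  After 'drop': [30, 30, 30, -5, 13]
Program B final stack: [30, 30, 30, -5, 13]
Same: yes

Answer: yes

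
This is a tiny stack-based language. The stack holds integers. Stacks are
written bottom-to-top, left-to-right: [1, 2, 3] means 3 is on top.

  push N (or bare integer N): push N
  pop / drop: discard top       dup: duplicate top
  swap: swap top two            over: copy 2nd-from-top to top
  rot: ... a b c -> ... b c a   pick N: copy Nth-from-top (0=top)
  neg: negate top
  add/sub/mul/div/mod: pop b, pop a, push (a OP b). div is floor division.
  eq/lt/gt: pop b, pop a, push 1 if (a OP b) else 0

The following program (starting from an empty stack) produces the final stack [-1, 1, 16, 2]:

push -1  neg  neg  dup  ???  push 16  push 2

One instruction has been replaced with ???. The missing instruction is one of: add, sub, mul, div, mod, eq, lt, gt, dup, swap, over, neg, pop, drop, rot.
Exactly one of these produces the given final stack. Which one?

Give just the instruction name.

Stack before ???: [-1, -1]
Stack after ???:  [-1, 1]
The instruction that transforms [-1, -1] -> [-1, 1] is: neg

Answer: neg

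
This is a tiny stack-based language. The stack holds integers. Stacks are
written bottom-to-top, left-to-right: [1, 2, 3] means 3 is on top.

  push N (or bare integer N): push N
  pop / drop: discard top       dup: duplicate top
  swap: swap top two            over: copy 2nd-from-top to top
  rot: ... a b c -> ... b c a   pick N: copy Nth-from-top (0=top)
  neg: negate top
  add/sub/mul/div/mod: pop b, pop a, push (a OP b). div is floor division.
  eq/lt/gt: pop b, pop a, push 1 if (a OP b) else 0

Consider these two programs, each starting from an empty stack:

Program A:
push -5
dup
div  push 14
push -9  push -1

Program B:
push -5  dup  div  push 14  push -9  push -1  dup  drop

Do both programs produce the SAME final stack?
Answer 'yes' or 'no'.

Program A trace:
  After 'push -5': [-5]
  After 'dup': [-5, -5]
  After 'div': [1]
  After 'push 14': [1, 14]
  After 'push -9': [1, 14, -9]
  After 'push -1': [1, 14, -9, -1]
Program A final stack: [1, 14, -9, -1]

Program B trace:
  After 'push -5': [-5]
  After 'dup': [-5, -5]
  After 'div': [1]
  After 'push 14': [1, 14]
  After 'push -9': [1, 14, -9]
  After 'push -1': [1, 14, -9, -1]
  After 'dup': [1, 14, -9, -1, -1]
  After 'drop': [1, 14, -9, -1]
Program B final stack: [1, 14, -9, -1]
Same: yes

Answer: yes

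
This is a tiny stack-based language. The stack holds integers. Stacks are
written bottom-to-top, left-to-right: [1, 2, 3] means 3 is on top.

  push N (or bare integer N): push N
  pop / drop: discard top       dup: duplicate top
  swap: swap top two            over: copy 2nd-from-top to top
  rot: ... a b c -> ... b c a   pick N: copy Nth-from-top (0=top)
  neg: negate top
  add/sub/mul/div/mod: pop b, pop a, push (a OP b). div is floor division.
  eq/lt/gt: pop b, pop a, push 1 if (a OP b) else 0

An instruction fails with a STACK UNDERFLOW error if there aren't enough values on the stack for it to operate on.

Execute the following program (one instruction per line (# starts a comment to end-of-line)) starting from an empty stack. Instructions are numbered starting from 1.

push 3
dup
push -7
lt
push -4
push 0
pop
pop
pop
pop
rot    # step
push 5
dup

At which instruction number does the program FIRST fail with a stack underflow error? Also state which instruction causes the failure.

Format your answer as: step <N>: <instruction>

Answer: step 11: rot

Derivation:
Step 1 ('push 3'): stack = [3], depth = 1
Step 2 ('dup'): stack = [3, 3], depth = 2
Step 3 ('push -7'): stack = [3, 3, -7], depth = 3
Step 4 ('lt'): stack = [3, 0], depth = 2
Step 5 ('push -4'): stack = [3, 0, -4], depth = 3
Step 6 ('push 0'): stack = [3, 0, -4, 0], depth = 4
Step 7 ('pop'): stack = [3, 0, -4], depth = 3
Step 8 ('pop'): stack = [3, 0], depth = 2
Step 9 ('pop'): stack = [3], depth = 1
Step 10 ('pop'): stack = [], depth = 0
Step 11 ('rot'): needs 3 value(s) but depth is 0 — STACK UNDERFLOW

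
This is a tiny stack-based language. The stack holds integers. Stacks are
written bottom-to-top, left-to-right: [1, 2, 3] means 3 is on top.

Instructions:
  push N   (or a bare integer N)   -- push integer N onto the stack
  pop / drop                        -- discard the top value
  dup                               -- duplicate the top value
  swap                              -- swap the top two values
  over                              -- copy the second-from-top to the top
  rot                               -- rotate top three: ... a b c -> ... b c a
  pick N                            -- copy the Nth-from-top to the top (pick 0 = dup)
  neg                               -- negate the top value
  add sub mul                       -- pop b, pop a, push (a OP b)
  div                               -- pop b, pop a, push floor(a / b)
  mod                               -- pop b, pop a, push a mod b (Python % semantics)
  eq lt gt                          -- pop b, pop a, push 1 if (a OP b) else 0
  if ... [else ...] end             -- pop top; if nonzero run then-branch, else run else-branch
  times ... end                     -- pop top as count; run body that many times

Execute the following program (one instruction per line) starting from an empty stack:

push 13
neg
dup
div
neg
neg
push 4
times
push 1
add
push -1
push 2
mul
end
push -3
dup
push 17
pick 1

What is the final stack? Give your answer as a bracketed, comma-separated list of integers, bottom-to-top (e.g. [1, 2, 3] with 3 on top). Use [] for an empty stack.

After 'push 13': [13]
After 'neg': [-13]
After 'dup': [-13, -13]
After 'div': [1]
After 'neg': [-1]
After 'neg': [1]
After 'push 4': [1, 4]
After 'times': [1]
After 'push 1': [1, 1]
After 'add': [2]
After 'push -1': [2, -1]
After 'push 2': [2, -1, 2]
  ...
After 'push -1': [2, -1, -1, -1]
After 'push 2': [2, -1, -1, -1, 2]
After 'mul': [2, -1, -1, -2]
After 'push 1': [2, -1, -1, -2, 1]
After 'add': [2, -1, -1, -1]
After 'push -1': [2, -1, -1, -1, -1]
After 'push 2': [2, -1, -1, -1, -1, 2]
After 'mul': [2, -1, -1, -1, -2]
After 'push -3': [2, -1, -1, -1, -2, -3]
After 'dup': [2, -1, -1, -1, -2, -3, -3]
After 'push 17': [2, -1, -1, -1, -2, -3, -3, 17]
After 'pick 1': [2, -1, -1, -1, -2, -3, -3, 17, -3]

Answer: [2, -1, -1, -1, -2, -3, -3, 17, -3]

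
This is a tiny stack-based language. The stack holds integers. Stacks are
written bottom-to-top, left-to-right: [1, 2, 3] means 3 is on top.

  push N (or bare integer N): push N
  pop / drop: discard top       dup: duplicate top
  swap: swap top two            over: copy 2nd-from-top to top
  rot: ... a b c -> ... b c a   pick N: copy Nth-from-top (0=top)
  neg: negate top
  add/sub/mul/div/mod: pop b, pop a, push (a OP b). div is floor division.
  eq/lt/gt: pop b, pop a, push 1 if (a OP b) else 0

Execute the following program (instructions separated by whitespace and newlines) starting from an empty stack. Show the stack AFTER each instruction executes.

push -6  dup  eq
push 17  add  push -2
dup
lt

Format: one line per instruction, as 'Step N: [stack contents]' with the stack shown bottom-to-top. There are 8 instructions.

Step 1: [-6]
Step 2: [-6, -6]
Step 3: [1]
Step 4: [1, 17]
Step 5: [18]
Step 6: [18, -2]
Step 7: [18, -2, -2]
Step 8: [18, 0]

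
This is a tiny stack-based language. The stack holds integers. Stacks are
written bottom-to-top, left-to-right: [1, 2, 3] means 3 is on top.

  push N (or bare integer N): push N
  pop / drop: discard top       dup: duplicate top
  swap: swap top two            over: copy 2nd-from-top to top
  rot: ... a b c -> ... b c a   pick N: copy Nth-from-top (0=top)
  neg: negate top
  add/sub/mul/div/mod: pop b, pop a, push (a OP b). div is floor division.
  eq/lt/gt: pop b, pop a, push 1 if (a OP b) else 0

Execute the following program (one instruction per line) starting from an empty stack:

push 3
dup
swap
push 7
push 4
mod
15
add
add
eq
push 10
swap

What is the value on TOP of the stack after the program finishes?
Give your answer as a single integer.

After 'push 3': [3]
After 'dup': [3, 3]
After 'swap': [3, 3]
After 'push 7': [3, 3, 7]
After 'push 4': [3, 3, 7, 4]
After 'mod': [3, 3, 3]
After 'push 15': [3, 3, 3, 15]
After 'add': [3, 3, 18]
After 'add': [3, 21]
After 'eq': [0]
After 'push 10': [0, 10]
After 'swap': [10, 0]

Answer: 0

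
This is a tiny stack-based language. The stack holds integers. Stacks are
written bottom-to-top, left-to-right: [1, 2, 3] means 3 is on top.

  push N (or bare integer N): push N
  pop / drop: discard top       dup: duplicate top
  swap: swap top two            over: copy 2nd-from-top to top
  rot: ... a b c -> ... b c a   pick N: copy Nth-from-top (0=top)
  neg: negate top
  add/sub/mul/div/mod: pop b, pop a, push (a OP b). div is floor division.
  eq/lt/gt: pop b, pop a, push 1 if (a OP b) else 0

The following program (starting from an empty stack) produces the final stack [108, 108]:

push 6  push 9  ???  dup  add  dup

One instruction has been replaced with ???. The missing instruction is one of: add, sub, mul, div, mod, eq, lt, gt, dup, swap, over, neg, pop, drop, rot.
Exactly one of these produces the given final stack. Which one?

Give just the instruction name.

Stack before ???: [6, 9]
Stack after ???:  [54]
The instruction that transforms [6, 9] -> [54] is: mul

Answer: mul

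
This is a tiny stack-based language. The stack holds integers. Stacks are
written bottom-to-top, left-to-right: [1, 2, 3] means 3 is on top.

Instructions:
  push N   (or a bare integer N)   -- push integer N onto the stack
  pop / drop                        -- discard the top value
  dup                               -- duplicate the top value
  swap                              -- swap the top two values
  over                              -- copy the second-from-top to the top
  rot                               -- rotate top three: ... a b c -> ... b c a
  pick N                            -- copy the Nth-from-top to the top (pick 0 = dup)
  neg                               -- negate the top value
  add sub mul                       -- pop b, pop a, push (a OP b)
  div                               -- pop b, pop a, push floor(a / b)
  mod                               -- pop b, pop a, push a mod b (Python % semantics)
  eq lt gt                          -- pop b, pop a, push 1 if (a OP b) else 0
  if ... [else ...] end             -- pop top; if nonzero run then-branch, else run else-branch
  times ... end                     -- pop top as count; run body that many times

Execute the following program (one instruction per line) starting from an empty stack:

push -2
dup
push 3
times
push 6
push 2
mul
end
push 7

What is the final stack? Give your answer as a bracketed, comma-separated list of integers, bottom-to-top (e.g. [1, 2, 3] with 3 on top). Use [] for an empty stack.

After 'push -2': [-2]
After 'dup': [-2, -2]
After 'push 3': [-2, -2, 3]
After 'times': [-2, -2]
After 'push 6': [-2, -2, 6]
After 'push 2': [-2, -2, 6, 2]
After 'mul': [-2, -2, 12]
After 'push 6': [-2, -2, 12, 6]
After 'push 2': [-2, -2, 12, 6, 2]
After 'mul': [-2, -2, 12, 12]
After 'push 6': [-2, -2, 12, 12, 6]
After 'push 2': [-2, -2, 12, 12, 6, 2]
After 'mul': [-2, -2, 12, 12, 12]
After 'push 7': [-2, -2, 12, 12, 12, 7]

Answer: [-2, -2, 12, 12, 12, 7]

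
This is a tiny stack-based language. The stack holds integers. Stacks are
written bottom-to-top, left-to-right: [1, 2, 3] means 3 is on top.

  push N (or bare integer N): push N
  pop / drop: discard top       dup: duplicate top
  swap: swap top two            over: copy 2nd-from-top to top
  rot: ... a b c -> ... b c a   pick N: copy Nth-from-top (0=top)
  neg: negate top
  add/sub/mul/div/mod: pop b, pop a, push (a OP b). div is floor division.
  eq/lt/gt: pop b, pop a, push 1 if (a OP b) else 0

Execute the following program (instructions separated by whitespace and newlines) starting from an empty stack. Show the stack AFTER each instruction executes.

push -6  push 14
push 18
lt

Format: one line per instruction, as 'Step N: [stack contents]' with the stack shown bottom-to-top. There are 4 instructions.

Step 1: [-6]
Step 2: [-6, 14]
Step 3: [-6, 14, 18]
Step 4: [-6, 1]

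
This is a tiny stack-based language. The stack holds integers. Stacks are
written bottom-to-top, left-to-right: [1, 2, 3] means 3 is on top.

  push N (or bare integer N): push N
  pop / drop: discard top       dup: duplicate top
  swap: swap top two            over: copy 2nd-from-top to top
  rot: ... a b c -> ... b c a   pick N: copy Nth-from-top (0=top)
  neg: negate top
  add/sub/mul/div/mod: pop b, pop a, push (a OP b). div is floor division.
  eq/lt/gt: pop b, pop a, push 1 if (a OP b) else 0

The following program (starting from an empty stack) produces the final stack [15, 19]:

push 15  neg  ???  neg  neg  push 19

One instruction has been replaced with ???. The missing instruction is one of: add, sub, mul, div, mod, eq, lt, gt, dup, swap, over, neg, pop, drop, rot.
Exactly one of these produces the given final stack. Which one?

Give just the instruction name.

Answer: neg

Derivation:
Stack before ???: [-15]
Stack after ???:  [15]
The instruction that transforms [-15] -> [15] is: neg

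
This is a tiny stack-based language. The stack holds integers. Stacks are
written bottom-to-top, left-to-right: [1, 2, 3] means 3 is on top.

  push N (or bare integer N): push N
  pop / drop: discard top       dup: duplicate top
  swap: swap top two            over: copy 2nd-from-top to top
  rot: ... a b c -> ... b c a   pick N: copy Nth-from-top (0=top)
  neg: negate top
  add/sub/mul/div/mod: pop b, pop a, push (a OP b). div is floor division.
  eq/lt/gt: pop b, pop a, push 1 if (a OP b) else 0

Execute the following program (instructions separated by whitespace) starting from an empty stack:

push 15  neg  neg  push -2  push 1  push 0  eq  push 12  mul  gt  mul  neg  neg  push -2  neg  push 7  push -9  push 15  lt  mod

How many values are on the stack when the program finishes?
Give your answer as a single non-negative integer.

Answer: 3

Derivation:
After 'push 15': stack = [15] (depth 1)
After 'neg': stack = [-15] (depth 1)
After 'neg': stack = [15] (depth 1)
After 'push -2': stack = [15, -2] (depth 2)
After 'push 1': stack = [15, -2, 1] (depth 3)
After 'push 0': stack = [15, -2, 1, 0] (depth 4)
After 'eq': stack = [15, -2, 0] (depth 3)
After 'push 12': stack = [15, -2, 0, 12] (depth 4)
After 'mul': stack = [15, -2, 0] (depth 3)
After 'gt': stack = [15, 0] (depth 2)
After 'mul': stack = [0] (depth 1)
After 'neg': stack = [0] (depth 1)
After 'neg': stack = [0] (depth 1)
After 'push -2': stack = [0, -2] (depth 2)
After 'neg': stack = [0, 2] (depth 2)
After 'push 7': stack = [0, 2, 7] (depth 3)
After 'push -9': stack = [0, 2, 7, -9] (depth 4)
After 'push 15': stack = [0, 2, 7, -9, 15] (depth 5)
After 'lt': stack = [0, 2, 7, 1] (depth 4)
After 'mod': stack = [0, 2, 0] (depth 3)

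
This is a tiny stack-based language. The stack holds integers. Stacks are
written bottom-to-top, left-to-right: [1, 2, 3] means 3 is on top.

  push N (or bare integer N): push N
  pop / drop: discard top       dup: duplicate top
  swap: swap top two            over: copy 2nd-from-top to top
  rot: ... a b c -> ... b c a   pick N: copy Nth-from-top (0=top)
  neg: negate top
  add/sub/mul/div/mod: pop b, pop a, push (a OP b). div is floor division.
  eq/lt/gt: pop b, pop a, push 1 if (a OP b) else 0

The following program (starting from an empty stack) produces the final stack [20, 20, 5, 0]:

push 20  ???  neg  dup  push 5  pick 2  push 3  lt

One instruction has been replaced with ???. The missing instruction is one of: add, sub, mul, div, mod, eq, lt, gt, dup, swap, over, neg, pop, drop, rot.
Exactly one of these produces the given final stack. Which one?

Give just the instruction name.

Answer: neg

Derivation:
Stack before ???: [20]
Stack after ???:  [-20]
The instruction that transforms [20] -> [-20] is: neg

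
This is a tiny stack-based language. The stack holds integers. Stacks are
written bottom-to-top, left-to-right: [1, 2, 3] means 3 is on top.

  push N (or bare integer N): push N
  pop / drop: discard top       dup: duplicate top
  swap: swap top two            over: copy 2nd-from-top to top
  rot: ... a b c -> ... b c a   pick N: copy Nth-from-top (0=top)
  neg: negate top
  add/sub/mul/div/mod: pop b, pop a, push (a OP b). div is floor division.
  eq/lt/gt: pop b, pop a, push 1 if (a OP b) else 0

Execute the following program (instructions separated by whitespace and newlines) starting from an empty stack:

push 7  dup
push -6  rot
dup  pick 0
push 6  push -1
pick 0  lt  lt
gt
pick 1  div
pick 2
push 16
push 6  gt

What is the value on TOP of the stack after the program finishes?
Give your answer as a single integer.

Answer: 1

Derivation:
After 'push 7': [7]
After 'dup': [7, 7]
After 'push -6': [7, 7, -6]
After 'rot': [7, -6, 7]
After 'dup': [7, -6, 7, 7]
After 'pick 0': [7, -6, 7, 7, 7]
After 'push 6': [7, -6, 7, 7, 7, 6]
After 'push -1': [7, -6, 7, 7, 7, 6, -1]
After 'pick 0': [7, -6, 7, 7, 7, 6, -1, -1]
After 'lt': [7, -6, 7, 7, 7, 6, 0]
After 'lt': [7, -6, 7, 7, 7, 0]
After 'gt': [7, -6, 7, 7, 1]
After 'pick 1': [7, -6, 7, 7, 1, 7]
After 'div': [7, -6, 7, 7, 0]
After 'pick 2': [7, -6, 7, 7, 0, 7]
After 'push 16': [7, -6, 7, 7, 0, 7, 16]
After 'push 6': [7, -6, 7, 7, 0, 7, 16, 6]
After 'gt': [7, -6, 7, 7, 0, 7, 1]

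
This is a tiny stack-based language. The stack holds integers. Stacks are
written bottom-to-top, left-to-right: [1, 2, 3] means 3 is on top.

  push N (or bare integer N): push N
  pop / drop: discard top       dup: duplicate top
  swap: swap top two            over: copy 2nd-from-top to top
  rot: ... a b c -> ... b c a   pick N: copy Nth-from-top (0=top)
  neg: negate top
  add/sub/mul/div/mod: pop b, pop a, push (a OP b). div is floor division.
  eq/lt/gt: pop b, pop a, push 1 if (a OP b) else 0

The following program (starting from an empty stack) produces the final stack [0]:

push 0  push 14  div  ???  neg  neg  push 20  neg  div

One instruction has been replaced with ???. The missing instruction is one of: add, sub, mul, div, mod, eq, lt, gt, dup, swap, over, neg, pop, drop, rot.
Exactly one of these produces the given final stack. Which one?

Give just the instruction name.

Answer: neg

Derivation:
Stack before ???: [0]
Stack after ???:  [0]
The instruction that transforms [0] -> [0] is: neg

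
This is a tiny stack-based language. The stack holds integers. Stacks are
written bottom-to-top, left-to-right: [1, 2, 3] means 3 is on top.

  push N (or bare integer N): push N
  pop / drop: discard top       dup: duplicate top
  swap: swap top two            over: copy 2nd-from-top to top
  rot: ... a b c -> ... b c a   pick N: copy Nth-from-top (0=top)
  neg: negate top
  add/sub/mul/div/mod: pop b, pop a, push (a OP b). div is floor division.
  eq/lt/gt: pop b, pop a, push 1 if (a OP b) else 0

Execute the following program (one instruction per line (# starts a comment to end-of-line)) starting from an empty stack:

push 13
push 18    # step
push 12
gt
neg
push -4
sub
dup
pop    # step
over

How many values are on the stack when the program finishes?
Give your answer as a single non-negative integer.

After 'push 13': stack = [13] (depth 1)
After 'push 18': stack = [13, 18] (depth 2)
After 'push 12': stack = [13, 18, 12] (depth 3)
After 'gt': stack = [13, 1] (depth 2)
After 'neg': stack = [13, -1] (depth 2)
After 'push -4': stack = [13, -1, -4] (depth 3)
After 'sub': stack = [13, 3] (depth 2)
After 'dup': stack = [13, 3, 3] (depth 3)
After 'pop': stack = [13, 3] (depth 2)
After 'over': stack = [13, 3, 13] (depth 3)

Answer: 3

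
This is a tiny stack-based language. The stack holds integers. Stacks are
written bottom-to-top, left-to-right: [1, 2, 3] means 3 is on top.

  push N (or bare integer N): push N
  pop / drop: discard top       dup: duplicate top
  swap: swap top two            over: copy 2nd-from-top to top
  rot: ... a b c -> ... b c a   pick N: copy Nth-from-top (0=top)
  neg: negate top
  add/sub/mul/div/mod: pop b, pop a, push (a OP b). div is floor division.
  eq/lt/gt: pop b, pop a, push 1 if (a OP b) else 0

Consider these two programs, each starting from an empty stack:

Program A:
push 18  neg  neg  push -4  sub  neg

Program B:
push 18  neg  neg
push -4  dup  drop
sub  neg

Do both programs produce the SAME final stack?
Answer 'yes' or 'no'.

Program A trace:
  After 'push 18': [18]
  After 'neg': [-18]
  After 'neg': [18]
  After 'push -4': [18, -4]
  After 'sub': [22]
  After 'neg': [-22]
Program A final stack: [-22]

Program B trace:
  After 'push 18': [18]
  After 'neg': [-18]
  After 'neg': [18]
  After 'push -4': [18, -4]
  After 'dup': [18, -4, -4]
  After 'drop': [18, -4]
  After 'sub': [22]
  After 'neg': [-22]
Program B final stack: [-22]
Same: yes

Answer: yes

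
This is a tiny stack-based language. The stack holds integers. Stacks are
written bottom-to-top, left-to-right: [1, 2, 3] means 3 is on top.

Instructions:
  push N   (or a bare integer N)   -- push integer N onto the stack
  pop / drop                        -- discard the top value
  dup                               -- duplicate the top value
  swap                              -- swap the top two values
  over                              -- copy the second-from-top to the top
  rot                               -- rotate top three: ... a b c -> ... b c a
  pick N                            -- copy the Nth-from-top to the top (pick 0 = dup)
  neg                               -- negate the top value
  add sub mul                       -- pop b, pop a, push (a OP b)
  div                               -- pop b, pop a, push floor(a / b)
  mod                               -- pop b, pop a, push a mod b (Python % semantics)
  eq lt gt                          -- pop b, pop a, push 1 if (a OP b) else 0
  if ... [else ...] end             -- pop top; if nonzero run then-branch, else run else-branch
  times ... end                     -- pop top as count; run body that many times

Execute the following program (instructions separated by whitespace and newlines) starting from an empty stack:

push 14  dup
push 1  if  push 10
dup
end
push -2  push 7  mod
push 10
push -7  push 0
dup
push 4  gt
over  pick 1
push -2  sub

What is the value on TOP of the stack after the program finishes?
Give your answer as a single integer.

Answer: 2

Derivation:
After 'push 14': [14]
After 'dup': [14, 14]
After 'push 1': [14, 14, 1]
After 'if': [14, 14]
After 'push 10': [14, 14, 10]
After 'dup': [14, 14, 10, 10]
After 'push -2': [14, 14, 10, 10, -2]
After 'push 7': [14, 14, 10, 10, -2, 7]
After 'mod': [14, 14, 10, 10, 5]
After 'push 10': [14, 14, 10, 10, 5, 10]
After 'push -7': [14, 14, 10, 10, 5, 10, -7]
After 'push 0': [14, 14, 10, 10, 5, 10, -7, 0]
After 'dup': [14, 14, 10, 10, 5, 10, -7, 0, 0]
After 'push 4': [14, 14, 10, 10, 5, 10, -7, 0, 0, 4]
After 'gt': [14, 14, 10, 10, 5, 10, -7, 0, 0]
After 'over': [14, 14, 10, 10, 5, 10, -7, 0, 0, 0]
After 'pick 1': [14, 14, 10, 10, 5, 10, -7, 0, 0, 0, 0]
After 'push -2': [14, 14, 10, 10, 5, 10, -7, 0, 0, 0, 0, -2]
After 'sub': [14, 14, 10, 10, 5, 10, -7, 0, 0, 0, 2]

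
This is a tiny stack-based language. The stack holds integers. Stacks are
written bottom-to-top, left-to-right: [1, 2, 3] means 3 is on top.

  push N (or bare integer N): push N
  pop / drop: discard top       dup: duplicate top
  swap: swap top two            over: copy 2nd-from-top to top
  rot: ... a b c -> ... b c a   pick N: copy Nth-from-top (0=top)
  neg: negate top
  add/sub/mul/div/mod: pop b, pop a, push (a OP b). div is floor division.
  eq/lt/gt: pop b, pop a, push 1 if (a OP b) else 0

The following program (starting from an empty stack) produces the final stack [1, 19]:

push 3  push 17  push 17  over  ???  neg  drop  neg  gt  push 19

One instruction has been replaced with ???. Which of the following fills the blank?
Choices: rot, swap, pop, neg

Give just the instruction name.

Answer: pop

Derivation:
Stack before ???: [3, 17, 17, 17]
Stack after ???:  [3, 17, 17]
Checking each choice:
  rot: produces [3, 1, 19]
  swap: produces [3, 1, 19]
  pop: MATCH
  neg: produces [3, 1, 19]


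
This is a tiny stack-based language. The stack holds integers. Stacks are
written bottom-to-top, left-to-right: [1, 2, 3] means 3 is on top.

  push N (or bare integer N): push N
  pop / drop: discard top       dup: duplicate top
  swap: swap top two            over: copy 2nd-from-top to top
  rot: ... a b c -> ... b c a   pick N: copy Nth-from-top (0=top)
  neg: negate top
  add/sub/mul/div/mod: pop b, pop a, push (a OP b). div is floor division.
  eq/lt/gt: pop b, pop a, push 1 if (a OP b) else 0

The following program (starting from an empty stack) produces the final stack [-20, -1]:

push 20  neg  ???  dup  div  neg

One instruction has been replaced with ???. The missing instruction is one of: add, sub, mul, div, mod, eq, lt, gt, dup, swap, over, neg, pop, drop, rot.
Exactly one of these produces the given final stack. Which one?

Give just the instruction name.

Answer: dup

Derivation:
Stack before ???: [-20]
Stack after ???:  [-20, -20]
The instruction that transforms [-20] -> [-20, -20] is: dup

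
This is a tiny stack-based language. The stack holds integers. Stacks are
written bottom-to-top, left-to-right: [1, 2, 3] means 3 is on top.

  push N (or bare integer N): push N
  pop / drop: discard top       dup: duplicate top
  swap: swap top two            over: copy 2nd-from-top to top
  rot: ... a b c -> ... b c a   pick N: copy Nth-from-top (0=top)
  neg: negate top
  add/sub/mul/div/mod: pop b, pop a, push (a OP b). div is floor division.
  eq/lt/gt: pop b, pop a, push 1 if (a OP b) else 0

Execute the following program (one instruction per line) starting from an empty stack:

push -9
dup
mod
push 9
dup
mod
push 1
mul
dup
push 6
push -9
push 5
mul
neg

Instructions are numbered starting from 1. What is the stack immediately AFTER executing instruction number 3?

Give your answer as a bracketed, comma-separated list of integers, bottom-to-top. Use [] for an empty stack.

Answer: [0]

Derivation:
Step 1 ('push -9'): [-9]
Step 2 ('dup'): [-9, -9]
Step 3 ('mod'): [0]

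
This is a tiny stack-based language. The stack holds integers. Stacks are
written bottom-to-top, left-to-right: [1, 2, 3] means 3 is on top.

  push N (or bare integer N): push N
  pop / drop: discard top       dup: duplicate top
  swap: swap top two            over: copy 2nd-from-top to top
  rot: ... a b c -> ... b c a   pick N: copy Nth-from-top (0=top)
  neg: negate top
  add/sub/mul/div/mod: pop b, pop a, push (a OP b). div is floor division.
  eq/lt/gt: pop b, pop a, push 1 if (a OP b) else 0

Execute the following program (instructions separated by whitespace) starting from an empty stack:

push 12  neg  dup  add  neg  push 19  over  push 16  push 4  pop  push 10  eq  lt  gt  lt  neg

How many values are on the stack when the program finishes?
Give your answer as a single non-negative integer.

Answer: 1

Derivation:
After 'push 12': stack = [12] (depth 1)
After 'neg': stack = [-12] (depth 1)
After 'dup': stack = [-12, -12] (depth 2)
After 'add': stack = [-24] (depth 1)
After 'neg': stack = [24] (depth 1)
After 'push 19': stack = [24, 19] (depth 2)
After 'over': stack = [24, 19, 24] (depth 3)
After 'push 16': stack = [24, 19, 24, 16] (depth 4)
After 'push 4': stack = [24, 19, 24, 16, 4] (depth 5)
After 'pop': stack = [24, 19, 24, 16] (depth 4)
After 'push 10': stack = [24, 19, 24, 16, 10] (depth 5)
After 'eq': stack = [24, 19, 24, 0] (depth 4)
After 'lt': stack = [24, 19, 0] (depth 3)
After 'gt': stack = [24, 1] (depth 2)
After 'lt': stack = [0] (depth 1)
After 'neg': stack = [0] (depth 1)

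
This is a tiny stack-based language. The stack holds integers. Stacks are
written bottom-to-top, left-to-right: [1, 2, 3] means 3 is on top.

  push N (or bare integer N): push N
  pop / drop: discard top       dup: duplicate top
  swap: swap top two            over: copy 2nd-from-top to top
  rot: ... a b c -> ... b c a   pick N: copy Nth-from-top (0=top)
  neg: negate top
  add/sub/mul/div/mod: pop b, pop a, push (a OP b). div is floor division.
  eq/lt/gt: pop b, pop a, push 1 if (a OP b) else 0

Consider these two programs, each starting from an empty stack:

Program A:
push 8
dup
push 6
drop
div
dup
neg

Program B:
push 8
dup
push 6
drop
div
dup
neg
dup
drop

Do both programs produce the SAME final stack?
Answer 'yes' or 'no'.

Program A trace:
  After 'push 8': [8]
  After 'dup': [8, 8]
  After 'push 6': [8, 8, 6]
  After 'drop': [8, 8]
  After 'div': [1]
  After 'dup': [1, 1]
  After 'neg': [1, -1]
Program A final stack: [1, -1]

Program B trace:
  After 'push 8': [8]
  After 'dup': [8, 8]
  After 'push 6': [8, 8, 6]
  After 'drop': [8, 8]
  After 'div': [1]
  After 'dup': [1, 1]
  After 'neg': [1, -1]
  After 'dup': [1, -1, -1]
  After 'drop': [1, -1]
Program B final stack: [1, -1]
Same: yes

Answer: yes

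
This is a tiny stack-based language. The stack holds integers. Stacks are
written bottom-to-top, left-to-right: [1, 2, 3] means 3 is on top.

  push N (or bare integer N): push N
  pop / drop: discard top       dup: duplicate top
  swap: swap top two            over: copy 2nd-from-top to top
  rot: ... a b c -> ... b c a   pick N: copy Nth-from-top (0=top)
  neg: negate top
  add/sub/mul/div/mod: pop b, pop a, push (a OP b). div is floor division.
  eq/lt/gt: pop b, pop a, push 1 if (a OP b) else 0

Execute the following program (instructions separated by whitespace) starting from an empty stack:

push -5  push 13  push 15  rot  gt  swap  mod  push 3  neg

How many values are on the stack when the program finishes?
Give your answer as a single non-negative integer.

Answer: 2

Derivation:
After 'push -5': stack = [-5] (depth 1)
After 'push 13': stack = [-5, 13] (depth 2)
After 'push 15': stack = [-5, 13, 15] (depth 3)
After 'rot': stack = [13, 15, -5] (depth 3)
After 'gt': stack = [13, 1] (depth 2)
After 'swap': stack = [1, 13] (depth 2)
After 'mod': stack = [1] (depth 1)
After 'push 3': stack = [1, 3] (depth 2)
After 'neg': stack = [1, -3] (depth 2)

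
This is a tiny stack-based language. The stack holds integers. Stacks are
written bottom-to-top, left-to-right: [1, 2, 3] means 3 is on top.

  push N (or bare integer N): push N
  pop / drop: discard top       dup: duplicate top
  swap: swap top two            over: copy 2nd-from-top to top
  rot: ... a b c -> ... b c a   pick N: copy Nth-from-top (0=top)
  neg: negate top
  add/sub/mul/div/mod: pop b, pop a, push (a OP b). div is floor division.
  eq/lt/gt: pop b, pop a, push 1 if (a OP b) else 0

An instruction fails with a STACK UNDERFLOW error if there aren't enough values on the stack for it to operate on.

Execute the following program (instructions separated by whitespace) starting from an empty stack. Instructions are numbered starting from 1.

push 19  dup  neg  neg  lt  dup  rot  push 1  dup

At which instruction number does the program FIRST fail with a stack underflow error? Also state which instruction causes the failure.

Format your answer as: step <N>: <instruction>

Answer: step 7: rot

Derivation:
Step 1 ('push 19'): stack = [19], depth = 1
Step 2 ('dup'): stack = [19, 19], depth = 2
Step 3 ('neg'): stack = [19, -19], depth = 2
Step 4 ('neg'): stack = [19, 19], depth = 2
Step 5 ('lt'): stack = [0], depth = 1
Step 6 ('dup'): stack = [0, 0], depth = 2
Step 7 ('rot'): needs 3 value(s) but depth is 2 — STACK UNDERFLOW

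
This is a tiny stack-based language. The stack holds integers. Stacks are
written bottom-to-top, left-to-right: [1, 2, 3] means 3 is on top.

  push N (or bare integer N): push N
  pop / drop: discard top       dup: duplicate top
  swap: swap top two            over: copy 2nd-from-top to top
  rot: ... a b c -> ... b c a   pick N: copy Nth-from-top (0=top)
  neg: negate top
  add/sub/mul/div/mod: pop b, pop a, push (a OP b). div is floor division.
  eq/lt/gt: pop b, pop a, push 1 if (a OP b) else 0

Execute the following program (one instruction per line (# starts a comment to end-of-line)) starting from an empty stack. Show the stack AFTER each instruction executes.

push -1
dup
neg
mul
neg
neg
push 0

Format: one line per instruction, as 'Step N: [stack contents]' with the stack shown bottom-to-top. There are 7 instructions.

Step 1: [-1]
Step 2: [-1, -1]
Step 3: [-1, 1]
Step 4: [-1]
Step 5: [1]
Step 6: [-1]
Step 7: [-1, 0]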